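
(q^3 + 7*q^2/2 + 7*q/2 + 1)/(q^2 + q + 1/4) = 2*(q^2 + 3*q + 2)/(2*q + 1)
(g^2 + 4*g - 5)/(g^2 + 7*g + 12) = (g^2 + 4*g - 5)/(g^2 + 7*g + 12)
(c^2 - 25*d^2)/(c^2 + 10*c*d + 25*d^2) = (c - 5*d)/(c + 5*d)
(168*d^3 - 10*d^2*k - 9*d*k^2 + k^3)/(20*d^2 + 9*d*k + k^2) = (42*d^2 - 13*d*k + k^2)/(5*d + k)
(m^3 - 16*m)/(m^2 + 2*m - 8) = m*(m - 4)/(m - 2)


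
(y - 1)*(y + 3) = y^2 + 2*y - 3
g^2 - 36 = (g - 6)*(g + 6)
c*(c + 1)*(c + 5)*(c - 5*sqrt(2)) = c^4 - 5*sqrt(2)*c^3 + 6*c^3 - 30*sqrt(2)*c^2 + 5*c^2 - 25*sqrt(2)*c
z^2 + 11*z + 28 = (z + 4)*(z + 7)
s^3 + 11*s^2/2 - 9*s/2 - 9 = (s - 3/2)*(s + 1)*(s + 6)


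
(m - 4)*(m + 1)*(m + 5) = m^3 + 2*m^2 - 19*m - 20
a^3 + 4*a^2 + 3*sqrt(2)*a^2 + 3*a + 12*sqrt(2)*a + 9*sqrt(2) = (a + 1)*(a + 3)*(a + 3*sqrt(2))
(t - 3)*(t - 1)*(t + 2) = t^3 - 2*t^2 - 5*t + 6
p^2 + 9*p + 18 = (p + 3)*(p + 6)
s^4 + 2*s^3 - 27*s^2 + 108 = (s - 3)^2*(s + 2)*(s + 6)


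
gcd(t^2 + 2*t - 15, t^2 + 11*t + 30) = t + 5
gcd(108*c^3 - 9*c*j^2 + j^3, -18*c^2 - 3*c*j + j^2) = 18*c^2 + 3*c*j - j^2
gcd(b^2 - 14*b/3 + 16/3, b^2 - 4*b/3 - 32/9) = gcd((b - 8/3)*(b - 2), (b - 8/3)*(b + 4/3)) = b - 8/3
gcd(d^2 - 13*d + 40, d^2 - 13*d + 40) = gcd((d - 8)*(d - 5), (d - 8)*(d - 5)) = d^2 - 13*d + 40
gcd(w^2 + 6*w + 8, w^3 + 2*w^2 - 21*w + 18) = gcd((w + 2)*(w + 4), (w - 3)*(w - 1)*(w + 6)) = 1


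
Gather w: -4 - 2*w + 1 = -2*w - 3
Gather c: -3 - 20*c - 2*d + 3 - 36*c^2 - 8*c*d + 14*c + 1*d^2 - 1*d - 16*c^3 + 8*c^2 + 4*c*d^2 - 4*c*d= -16*c^3 - 28*c^2 + c*(4*d^2 - 12*d - 6) + d^2 - 3*d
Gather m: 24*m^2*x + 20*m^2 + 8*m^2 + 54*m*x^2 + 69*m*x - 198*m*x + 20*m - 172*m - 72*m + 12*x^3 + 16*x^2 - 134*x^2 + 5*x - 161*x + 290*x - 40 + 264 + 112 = m^2*(24*x + 28) + m*(54*x^2 - 129*x - 224) + 12*x^3 - 118*x^2 + 134*x + 336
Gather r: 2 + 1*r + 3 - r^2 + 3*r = -r^2 + 4*r + 5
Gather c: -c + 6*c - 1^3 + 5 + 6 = 5*c + 10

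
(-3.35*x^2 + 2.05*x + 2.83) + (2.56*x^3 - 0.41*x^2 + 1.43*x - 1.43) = 2.56*x^3 - 3.76*x^2 + 3.48*x + 1.4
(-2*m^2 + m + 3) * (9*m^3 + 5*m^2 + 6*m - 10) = -18*m^5 - m^4 + 20*m^3 + 41*m^2 + 8*m - 30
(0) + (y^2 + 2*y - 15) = y^2 + 2*y - 15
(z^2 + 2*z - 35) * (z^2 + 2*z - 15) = z^4 + 4*z^3 - 46*z^2 - 100*z + 525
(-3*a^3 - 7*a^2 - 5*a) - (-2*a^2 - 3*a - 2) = -3*a^3 - 5*a^2 - 2*a + 2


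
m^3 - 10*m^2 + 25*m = m*(m - 5)^2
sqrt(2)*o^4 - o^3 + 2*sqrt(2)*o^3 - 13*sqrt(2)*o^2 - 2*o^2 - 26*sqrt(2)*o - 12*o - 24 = (o + 2)*(o - 3*sqrt(2))*(o + 2*sqrt(2))*(sqrt(2)*o + 1)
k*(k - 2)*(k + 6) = k^3 + 4*k^2 - 12*k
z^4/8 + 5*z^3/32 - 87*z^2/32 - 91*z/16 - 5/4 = (z/4 + 1)*(z/2 + 1)*(z - 5)*(z + 1/4)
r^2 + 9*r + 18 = (r + 3)*(r + 6)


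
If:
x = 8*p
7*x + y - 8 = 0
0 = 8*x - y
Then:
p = 1/15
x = 8/15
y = 64/15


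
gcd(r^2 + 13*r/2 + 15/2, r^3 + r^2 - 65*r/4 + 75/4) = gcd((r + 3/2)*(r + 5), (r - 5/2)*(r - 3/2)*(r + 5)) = r + 5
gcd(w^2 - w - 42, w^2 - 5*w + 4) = 1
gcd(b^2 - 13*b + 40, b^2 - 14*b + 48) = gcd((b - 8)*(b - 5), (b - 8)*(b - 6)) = b - 8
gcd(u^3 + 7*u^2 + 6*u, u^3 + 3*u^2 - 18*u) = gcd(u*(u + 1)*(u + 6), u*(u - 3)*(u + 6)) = u^2 + 6*u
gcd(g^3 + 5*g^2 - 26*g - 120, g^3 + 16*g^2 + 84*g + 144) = g^2 + 10*g + 24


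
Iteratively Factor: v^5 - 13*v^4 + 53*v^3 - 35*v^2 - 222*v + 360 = (v - 3)*(v^4 - 10*v^3 + 23*v^2 + 34*v - 120) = (v - 3)^2*(v^3 - 7*v^2 + 2*v + 40) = (v - 5)*(v - 3)^2*(v^2 - 2*v - 8) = (v - 5)*(v - 4)*(v - 3)^2*(v + 2)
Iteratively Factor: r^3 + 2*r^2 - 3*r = (r - 1)*(r^2 + 3*r) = r*(r - 1)*(r + 3)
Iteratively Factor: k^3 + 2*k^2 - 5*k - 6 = (k + 1)*(k^2 + k - 6) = (k - 2)*(k + 1)*(k + 3)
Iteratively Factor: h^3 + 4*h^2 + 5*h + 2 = (h + 1)*(h^2 + 3*h + 2) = (h + 1)*(h + 2)*(h + 1)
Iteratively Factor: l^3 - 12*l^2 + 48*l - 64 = (l - 4)*(l^2 - 8*l + 16) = (l - 4)^2*(l - 4)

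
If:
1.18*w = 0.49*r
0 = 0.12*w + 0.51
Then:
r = -10.23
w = -4.25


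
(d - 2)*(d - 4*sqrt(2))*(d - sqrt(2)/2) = d^3 - 9*sqrt(2)*d^2/2 - 2*d^2 + 4*d + 9*sqrt(2)*d - 8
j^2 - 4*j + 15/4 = (j - 5/2)*(j - 3/2)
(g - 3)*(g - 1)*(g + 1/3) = g^3 - 11*g^2/3 + 5*g/3 + 1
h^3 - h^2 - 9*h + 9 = (h - 3)*(h - 1)*(h + 3)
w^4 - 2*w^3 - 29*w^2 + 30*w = w*(w - 6)*(w - 1)*(w + 5)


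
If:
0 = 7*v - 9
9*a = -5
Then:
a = -5/9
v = 9/7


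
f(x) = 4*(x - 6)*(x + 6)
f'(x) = 8*x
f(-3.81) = -85.94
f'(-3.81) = -30.48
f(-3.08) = -106.05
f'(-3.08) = -24.64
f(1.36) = -136.60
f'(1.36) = 10.88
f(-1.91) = -129.41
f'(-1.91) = -15.28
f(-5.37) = -28.65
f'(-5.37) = -42.96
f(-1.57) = -134.14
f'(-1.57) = -12.56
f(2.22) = -124.29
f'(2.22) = 17.76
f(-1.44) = -135.71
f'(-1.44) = -11.52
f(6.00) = 0.00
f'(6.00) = 48.00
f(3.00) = -108.00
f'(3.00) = 24.00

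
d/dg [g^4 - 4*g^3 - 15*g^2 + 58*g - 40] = 4*g^3 - 12*g^2 - 30*g + 58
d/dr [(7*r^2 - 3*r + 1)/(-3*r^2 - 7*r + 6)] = (-58*r^2 + 90*r - 11)/(9*r^4 + 42*r^3 + 13*r^2 - 84*r + 36)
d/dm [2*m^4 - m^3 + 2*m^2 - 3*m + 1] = 8*m^3 - 3*m^2 + 4*m - 3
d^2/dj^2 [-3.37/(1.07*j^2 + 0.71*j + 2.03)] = (7.716626*j^2 + 5.120378*j - 3.37*(2.14*j + 0.71)*(4.28*j + 1.42) + 14.639954)/(1.07*j^2 + 0.71*j + 2.03)^3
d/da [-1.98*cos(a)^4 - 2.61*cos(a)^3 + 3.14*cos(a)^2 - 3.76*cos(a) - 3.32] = (7.92*cos(a)^3 + 7.83*cos(a)^2 - 6.28*cos(a) + 3.76)*sin(a)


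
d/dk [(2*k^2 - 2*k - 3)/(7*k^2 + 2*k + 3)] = 18*k*(k + 3)/(49*k^4 + 28*k^3 + 46*k^2 + 12*k + 9)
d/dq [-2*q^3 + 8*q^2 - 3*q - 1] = -6*q^2 + 16*q - 3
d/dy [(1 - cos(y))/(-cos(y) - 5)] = -6*sin(y)/(cos(y) + 5)^2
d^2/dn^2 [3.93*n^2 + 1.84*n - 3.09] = 7.86000000000000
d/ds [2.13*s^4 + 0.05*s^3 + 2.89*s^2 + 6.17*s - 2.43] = 8.52*s^3 + 0.15*s^2 + 5.78*s + 6.17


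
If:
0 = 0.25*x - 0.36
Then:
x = 1.44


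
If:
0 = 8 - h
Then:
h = 8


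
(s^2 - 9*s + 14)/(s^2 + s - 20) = (s^2 - 9*s + 14)/(s^2 + s - 20)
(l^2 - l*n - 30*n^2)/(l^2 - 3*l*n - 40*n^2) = (l - 6*n)/(l - 8*n)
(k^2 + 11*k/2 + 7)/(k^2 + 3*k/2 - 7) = (k + 2)/(k - 2)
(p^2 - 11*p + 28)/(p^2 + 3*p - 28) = (p - 7)/(p + 7)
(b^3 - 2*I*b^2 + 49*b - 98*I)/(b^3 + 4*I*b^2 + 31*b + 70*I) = (b^2 - 9*I*b - 14)/(b^2 - 3*I*b + 10)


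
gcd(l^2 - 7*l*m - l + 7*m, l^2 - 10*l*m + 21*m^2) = l - 7*m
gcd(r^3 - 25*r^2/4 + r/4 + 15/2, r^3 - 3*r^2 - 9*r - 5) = r + 1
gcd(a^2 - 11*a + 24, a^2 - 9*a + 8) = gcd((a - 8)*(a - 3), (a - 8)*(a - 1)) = a - 8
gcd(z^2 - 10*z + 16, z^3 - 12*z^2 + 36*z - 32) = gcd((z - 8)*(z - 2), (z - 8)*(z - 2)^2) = z^2 - 10*z + 16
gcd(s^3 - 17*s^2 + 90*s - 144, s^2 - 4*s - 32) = s - 8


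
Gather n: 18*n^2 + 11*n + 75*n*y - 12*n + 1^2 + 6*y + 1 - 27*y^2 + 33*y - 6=18*n^2 + n*(75*y - 1) - 27*y^2 + 39*y - 4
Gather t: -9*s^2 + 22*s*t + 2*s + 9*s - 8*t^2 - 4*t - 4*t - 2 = -9*s^2 + 11*s - 8*t^2 + t*(22*s - 8) - 2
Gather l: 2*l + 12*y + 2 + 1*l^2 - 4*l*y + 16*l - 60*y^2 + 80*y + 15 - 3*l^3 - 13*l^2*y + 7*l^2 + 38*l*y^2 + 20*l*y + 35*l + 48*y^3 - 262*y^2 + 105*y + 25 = -3*l^3 + l^2*(8 - 13*y) + l*(38*y^2 + 16*y + 53) + 48*y^3 - 322*y^2 + 197*y + 42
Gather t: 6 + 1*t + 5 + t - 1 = 2*t + 10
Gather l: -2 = -2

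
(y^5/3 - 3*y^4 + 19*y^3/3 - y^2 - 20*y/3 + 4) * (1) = y^5/3 - 3*y^4 + 19*y^3/3 - y^2 - 20*y/3 + 4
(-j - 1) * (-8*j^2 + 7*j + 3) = 8*j^3 + j^2 - 10*j - 3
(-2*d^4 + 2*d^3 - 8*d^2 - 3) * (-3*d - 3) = 6*d^5 + 18*d^3 + 24*d^2 + 9*d + 9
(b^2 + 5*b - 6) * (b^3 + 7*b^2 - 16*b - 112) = b^5 + 12*b^4 + 13*b^3 - 234*b^2 - 464*b + 672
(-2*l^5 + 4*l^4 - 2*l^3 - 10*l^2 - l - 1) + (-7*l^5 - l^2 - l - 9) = -9*l^5 + 4*l^4 - 2*l^3 - 11*l^2 - 2*l - 10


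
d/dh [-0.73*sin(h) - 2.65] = -0.73*cos(h)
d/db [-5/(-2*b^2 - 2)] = -5*b/(b^2 + 1)^2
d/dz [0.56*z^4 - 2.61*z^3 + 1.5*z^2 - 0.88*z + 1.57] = 2.24*z^3 - 7.83*z^2 + 3.0*z - 0.88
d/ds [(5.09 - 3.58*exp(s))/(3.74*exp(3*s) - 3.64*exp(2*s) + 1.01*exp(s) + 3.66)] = (26.7784*exp(3*s) - 70.141*exp(2*s) + 37.0552*exp(s) - 18.2437)*exp(s)/(13.9876*exp(6*s) - 27.2272*exp(5*s) + 20.8044*exp(4*s) + 20.024*exp(3*s) - 25.6247*exp(2*s) + 7.3932*exp(s) + 13.3956)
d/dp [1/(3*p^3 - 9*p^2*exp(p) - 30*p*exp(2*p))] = (p^2*exp(p) - p^2 + 20*p*exp(2*p)/3 + 2*p*exp(p) + 10*exp(2*p)/3)/(p^2*(-p^2 + 3*p*exp(p) + 10*exp(2*p))^2)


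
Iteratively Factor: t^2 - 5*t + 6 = (t - 2)*(t - 3)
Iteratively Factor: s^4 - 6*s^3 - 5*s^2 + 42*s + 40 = (s + 1)*(s^3 - 7*s^2 + 2*s + 40) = (s - 4)*(s + 1)*(s^2 - 3*s - 10) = (s - 5)*(s - 4)*(s + 1)*(s + 2)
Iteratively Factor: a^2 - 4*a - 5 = (a - 5)*(a + 1)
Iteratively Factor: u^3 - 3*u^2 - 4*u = (u)*(u^2 - 3*u - 4) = u*(u - 4)*(u + 1)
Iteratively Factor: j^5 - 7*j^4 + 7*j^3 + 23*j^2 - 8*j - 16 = (j + 1)*(j^4 - 8*j^3 + 15*j^2 + 8*j - 16) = (j - 1)*(j + 1)*(j^3 - 7*j^2 + 8*j + 16) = (j - 4)*(j - 1)*(j + 1)*(j^2 - 3*j - 4) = (j - 4)*(j - 1)*(j + 1)^2*(j - 4)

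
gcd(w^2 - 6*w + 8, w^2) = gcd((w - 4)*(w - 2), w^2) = 1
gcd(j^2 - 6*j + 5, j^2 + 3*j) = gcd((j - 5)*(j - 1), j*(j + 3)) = 1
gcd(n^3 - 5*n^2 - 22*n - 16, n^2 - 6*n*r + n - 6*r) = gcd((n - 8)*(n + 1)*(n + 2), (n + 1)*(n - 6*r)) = n + 1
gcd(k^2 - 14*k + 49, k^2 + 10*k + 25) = 1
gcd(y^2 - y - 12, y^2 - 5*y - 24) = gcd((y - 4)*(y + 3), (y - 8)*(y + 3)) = y + 3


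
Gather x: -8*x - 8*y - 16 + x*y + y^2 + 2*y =x*(y - 8) + y^2 - 6*y - 16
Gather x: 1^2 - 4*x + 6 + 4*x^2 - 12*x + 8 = 4*x^2 - 16*x + 15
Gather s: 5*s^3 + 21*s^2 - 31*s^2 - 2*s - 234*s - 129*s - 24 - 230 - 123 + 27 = 5*s^3 - 10*s^2 - 365*s - 350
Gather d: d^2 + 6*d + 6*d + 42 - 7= d^2 + 12*d + 35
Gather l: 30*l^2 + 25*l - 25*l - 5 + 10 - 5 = 30*l^2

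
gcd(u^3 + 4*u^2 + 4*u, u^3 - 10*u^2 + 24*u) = u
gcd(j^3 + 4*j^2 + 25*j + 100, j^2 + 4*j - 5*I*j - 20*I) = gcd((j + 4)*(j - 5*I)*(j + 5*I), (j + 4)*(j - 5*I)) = j^2 + j*(4 - 5*I) - 20*I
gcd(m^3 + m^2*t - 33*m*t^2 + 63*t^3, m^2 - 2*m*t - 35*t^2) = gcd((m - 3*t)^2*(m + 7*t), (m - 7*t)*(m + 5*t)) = 1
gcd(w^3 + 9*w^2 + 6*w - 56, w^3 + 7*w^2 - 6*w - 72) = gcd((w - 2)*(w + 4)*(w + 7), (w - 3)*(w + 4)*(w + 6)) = w + 4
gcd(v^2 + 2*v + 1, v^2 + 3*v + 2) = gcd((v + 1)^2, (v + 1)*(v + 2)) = v + 1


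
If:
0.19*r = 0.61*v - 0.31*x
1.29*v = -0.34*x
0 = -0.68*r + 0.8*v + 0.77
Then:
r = 1.29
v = 0.14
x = -0.52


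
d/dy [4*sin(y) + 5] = 4*cos(y)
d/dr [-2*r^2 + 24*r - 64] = 24 - 4*r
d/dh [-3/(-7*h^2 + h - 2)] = 3*(1 - 14*h)/(7*h^2 - h + 2)^2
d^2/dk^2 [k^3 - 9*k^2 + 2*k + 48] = 6*k - 18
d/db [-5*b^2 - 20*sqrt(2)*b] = -10*b - 20*sqrt(2)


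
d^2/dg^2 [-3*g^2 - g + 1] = -6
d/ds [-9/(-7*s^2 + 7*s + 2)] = 63*(1 - 2*s)/(-7*s^2 + 7*s + 2)^2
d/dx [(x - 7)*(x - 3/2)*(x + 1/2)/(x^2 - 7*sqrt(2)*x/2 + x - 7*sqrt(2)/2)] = (4*x^4 - 28*sqrt(2)*x^3 + 8*x^3 - 57*x^2 + 70*sqrt(2)*x^2 - 42*x + 224*sqrt(2)*x - 21 - 14*sqrt(2))/(2*(2*x^4 - 14*sqrt(2)*x^3 + 4*x^3 - 28*sqrt(2)*x^2 + 51*x^2 - 14*sqrt(2)*x + 98*x + 49))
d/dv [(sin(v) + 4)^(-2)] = -2*cos(v)/(sin(v) + 4)^3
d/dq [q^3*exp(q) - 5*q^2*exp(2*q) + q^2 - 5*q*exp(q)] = q^3*exp(q) - 10*q^2*exp(2*q) + 3*q^2*exp(q) - 10*q*exp(2*q) - 5*q*exp(q) + 2*q - 5*exp(q)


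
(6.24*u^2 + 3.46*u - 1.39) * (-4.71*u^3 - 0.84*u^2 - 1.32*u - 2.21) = -29.3904*u^5 - 21.5382*u^4 - 4.5963*u^3 - 17.19*u^2 - 5.8118*u + 3.0719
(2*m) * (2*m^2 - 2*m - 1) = 4*m^3 - 4*m^2 - 2*m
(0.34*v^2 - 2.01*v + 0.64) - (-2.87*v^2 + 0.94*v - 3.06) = 3.21*v^2 - 2.95*v + 3.7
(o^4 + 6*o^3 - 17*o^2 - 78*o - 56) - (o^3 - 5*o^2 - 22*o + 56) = o^4 + 5*o^3 - 12*o^2 - 56*o - 112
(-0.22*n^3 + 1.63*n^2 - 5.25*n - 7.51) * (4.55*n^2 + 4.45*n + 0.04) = -1.001*n^5 + 6.4375*n^4 - 16.6428*n^3 - 57.4678*n^2 - 33.6295*n - 0.3004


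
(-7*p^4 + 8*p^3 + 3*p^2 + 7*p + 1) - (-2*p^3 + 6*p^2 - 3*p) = -7*p^4 + 10*p^3 - 3*p^2 + 10*p + 1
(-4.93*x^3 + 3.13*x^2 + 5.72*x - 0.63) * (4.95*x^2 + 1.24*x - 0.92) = -24.4035*x^5 + 9.3803*x^4 + 36.7308*x^3 + 1.0947*x^2 - 6.0436*x + 0.5796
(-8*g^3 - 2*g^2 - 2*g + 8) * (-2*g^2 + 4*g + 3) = 16*g^5 - 28*g^4 - 28*g^3 - 30*g^2 + 26*g + 24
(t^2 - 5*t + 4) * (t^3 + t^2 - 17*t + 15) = t^5 - 4*t^4 - 18*t^3 + 104*t^2 - 143*t + 60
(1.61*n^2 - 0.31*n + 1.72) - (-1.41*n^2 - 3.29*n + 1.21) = 3.02*n^2 + 2.98*n + 0.51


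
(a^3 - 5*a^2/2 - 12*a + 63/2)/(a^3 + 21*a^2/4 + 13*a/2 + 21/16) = 8*(a^2 - 6*a + 9)/(8*a^2 + 14*a + 3)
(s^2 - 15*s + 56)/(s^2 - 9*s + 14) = (s - 8)/(s - 2)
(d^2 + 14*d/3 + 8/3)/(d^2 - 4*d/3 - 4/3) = (d + 4)/(d - 2)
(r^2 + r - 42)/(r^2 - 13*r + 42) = (r + 7)/(r - 7)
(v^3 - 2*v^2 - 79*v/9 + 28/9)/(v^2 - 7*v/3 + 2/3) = (3*v^2 - 5*v - 28)/(3*(v - 2))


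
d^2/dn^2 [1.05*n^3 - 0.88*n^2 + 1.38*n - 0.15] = 6.3*n - 1.76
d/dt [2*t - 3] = 2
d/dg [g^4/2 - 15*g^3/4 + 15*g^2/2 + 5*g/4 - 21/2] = 2*g^3 - 45*g^2/4 + 15*g + 5/4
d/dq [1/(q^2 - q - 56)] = (1 - 2*q)/(-q^2 + q + 56)^2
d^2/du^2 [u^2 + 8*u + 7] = 2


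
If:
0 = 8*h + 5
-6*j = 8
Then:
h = -5/8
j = -4/3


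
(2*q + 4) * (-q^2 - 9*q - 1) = -2*q^3 - 22*q^2 - 38*q - 4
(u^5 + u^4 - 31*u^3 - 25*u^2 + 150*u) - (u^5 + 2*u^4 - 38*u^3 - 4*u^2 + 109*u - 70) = -u^4 + 7*u^3 - 21*u^2 + 41*u + 70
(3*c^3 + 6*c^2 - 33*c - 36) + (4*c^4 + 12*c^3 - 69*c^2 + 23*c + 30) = 4*c^4 + 15*c^3 - 63*c^2 - 10*c - 6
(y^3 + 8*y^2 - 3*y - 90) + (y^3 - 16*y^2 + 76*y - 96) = 2*y^3 - 8*y^2 + 73*y - 186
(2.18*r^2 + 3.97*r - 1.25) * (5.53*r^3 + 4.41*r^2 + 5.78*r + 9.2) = 12.0554*r^5 + 31.5679*r^4 + 23.1956*r^3 + 37.4901*r^2 + 29.299*r - 11.5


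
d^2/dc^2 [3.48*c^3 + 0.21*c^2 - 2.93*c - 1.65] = 20.88*c + 0.42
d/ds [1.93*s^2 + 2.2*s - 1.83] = 3.86*s + 2.2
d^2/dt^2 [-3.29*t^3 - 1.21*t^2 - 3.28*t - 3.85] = -19.74*t - 2.42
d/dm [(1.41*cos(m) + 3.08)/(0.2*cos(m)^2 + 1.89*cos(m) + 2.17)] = (0.282*cos(m)^2 + 1.232*cos(m) + 2.7615)*sin(m)/(0.04*cos(m)^4 + 0.756*cos(m)^3 + 4.4401*cos(m)^2 + 8.2026*cos(m) + 4.7089)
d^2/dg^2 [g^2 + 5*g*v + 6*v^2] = 2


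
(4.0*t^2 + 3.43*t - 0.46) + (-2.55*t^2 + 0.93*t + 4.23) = 1.45*t^2 + 4.36*t + 3.77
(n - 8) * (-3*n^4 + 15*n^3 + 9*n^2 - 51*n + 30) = -3*n^5 + 39*n^4 - 111*n^3 - 123*n^2 + 438*n - 240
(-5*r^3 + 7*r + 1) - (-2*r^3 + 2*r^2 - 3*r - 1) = -3*r^3 - 2*r^2 + 10*r + 2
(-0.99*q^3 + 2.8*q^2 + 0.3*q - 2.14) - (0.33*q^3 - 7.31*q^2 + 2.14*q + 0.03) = -1.32*q^3 + 10.11*q^2 - 1.84*q - 2.17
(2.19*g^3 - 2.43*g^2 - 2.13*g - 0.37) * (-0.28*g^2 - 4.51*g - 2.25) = -0.6132*g^5 - 9.1965*g^4 + 6.6282*g^3 + 15.1774*g^2 + 6.4612*g + 0.8325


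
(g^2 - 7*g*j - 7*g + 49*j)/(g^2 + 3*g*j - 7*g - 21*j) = (g - 7*j)/(g + 3*j)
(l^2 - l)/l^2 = (l - 1)/l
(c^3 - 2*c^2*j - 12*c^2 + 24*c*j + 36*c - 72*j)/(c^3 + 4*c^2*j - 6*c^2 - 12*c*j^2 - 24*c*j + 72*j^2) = (c - 6)/(c + 6*j)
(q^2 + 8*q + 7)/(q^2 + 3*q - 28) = (q + 1)/(q - 4)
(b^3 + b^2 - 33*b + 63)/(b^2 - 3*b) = b + 4 - 21/b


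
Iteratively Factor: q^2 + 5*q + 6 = (q + 2)*(q + 3)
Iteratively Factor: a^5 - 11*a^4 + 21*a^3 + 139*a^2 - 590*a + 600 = (a - 5)*(a^4 - 6*a^3 - 9*a^2 + 94*a - 120) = (a - 5)*(a - 3)*(a^3 - 3*a^2 - 18*a + 40) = (a - 5)^2*(a - 3)*(a^2 + 2*a - 8) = (a - 5)^2*(a - 3)*(a + 4)*(a - 2)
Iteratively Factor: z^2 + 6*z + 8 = (z + 4)*(z + 2)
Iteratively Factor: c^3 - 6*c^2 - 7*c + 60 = (c + 3)*(c^2 - 9*c + 20) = (c - 5)*(c + 3)*(c - 4)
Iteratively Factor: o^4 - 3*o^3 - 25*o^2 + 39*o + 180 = (o - 4)*(o^3 + o^2 - 21*o - 45) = (o - 4)*(o + 3)*(o^2 - 2*o - 15) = (o - 5)*(o - 4)*(o + 3)*(o + 3)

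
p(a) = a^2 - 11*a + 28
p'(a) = 2*a - 11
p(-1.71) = 49.73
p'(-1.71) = -14.42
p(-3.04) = 70.68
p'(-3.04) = -17.08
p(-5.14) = 110.96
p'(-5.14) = -21.28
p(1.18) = 16.41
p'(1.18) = -8.64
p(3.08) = 3.61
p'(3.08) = -4.84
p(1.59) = 13.04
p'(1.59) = -7.82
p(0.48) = 22.95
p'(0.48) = -10.04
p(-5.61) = 121.18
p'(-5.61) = -22.22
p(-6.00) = 130.00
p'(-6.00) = -23.00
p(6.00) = -2.00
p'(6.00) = 1.00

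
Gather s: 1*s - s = 0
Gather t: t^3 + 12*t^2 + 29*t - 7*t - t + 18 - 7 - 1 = t^3 + 12*t^2 + 21*t + 10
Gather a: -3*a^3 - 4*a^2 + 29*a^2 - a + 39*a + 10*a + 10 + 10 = -3*a^3 + 25*a^2 + 48*a + 20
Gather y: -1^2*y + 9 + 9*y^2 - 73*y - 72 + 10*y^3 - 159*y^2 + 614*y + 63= 10*y^3 - 150*y^2 + 540*y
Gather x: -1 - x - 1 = -x - 2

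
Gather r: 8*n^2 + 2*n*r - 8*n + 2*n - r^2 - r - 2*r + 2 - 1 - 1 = 8*n^2 - 6*n - r^2 + r*(2*n - 3)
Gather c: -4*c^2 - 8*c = -4*c^2 - 8*c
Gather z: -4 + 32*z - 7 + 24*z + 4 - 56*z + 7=0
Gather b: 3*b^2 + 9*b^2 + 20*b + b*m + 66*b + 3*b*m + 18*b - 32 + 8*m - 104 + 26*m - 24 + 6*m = 12*b^2 + b*(4*m + 104) + 40*m - 160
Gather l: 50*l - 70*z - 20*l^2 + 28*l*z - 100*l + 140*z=-20*l^2 + l*(28*z - 50) + 70*z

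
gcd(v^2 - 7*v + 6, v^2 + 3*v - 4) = v - 1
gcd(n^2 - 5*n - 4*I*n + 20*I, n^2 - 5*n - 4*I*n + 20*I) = n^2 + n*(-5 - 4*I) + 20*I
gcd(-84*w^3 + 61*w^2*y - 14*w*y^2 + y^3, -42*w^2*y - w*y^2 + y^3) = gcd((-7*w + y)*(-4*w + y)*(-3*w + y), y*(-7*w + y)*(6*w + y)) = -7*w + y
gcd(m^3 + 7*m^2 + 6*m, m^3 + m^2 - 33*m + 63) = 1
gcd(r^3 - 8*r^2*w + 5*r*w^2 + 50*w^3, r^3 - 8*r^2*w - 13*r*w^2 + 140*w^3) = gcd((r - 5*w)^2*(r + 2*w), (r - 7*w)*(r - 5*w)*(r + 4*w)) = r - 5*w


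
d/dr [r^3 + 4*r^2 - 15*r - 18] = 3*r^2 + 8*r - 15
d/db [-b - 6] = -1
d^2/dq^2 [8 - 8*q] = 0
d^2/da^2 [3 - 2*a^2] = -4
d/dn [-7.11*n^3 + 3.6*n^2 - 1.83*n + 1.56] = -21.33*n^2 + 7.2*n - 1.83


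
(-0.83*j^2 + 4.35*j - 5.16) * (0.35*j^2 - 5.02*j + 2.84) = -0.2905*j^4 + 5.6891*j^3 - 26.0002*j^2 + 38.2572*j - 14.6544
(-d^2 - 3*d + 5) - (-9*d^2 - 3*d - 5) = 8*d^2 + 10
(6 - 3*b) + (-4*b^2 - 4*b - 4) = -4*b^2 - 7*b + 2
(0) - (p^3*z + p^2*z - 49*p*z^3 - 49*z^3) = -p^3*z - p^2*z + 49*p*z^3 + 49*z^3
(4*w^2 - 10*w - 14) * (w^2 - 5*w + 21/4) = 4*w^4 - 30*w^3 + 57*w^2 + 35*w/2 - 147/2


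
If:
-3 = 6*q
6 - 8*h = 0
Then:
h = 3/4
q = -1/2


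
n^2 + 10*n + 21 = (n + 3)*(n + 7)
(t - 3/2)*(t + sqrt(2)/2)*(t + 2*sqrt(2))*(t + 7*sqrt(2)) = t^4 - 3*t^3/2 + 19*sqrt(2)*t^3/2 - 57*sqrt(2)*t^2/4 + 37*t^2 - 111*t/2 + 14*sqrt(2)*t - 21*sqrt(2)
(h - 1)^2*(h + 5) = h^3 + 3*h^2 - 9*h + 5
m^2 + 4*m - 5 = (m - 1)*(m + 5)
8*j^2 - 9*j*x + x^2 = (-8*j + x)*(-j + x)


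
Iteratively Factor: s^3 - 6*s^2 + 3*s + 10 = (s - 5)*(s^2 - s - 2) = (s - 5)*(s + 1)*(s - 2)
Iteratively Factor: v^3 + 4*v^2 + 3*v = (v + 1)*(v^2 + 3*v) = v*(v + 1)*(v + 3)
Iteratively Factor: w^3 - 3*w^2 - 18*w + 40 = (w - 5)*(w^2 + 2*w - 8) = (w - 5)*(w + 4)*(w - 2)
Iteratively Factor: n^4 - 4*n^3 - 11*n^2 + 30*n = (n + 3)*(n^3 - 7*n^2 + 10*n) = (n - 2)*(n + 3)*(n^2 - 5*n) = n*(n - 2)*(n + 3)*(n - 5)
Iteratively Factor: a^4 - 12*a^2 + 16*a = (a)*(a^3 - 12*a + 16) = a*(a + 4)*(a^2 - 4*a + 4) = a*(a - 2)*(a + 4)*(a - 2)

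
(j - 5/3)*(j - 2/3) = j^2 - 7*j/3 + 10/9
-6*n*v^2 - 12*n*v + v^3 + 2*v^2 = v*(-6*n + v)*(v + 2)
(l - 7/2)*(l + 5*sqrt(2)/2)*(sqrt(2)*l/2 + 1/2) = sqrt(2)*l^3/2 - 7*sqrt(2)*l^2/4 + 3*l^2 - 21*l/2 + 5*sqrt(2)*l/4 - 35*sqrt(2)/8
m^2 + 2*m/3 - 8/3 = (m - 4/3)*(m + 2)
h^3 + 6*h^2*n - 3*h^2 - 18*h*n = h*(h - 3)*(h + 6*n)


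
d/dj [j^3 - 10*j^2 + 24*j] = 3*j^2 - 20*j + 24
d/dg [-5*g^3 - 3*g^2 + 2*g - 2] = -15*g^2 - 6*g + 2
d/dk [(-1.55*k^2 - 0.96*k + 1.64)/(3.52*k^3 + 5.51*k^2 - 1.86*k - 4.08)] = (5.456*k^4 + 6.7584*k^3 - 9.1458*k^2 - 5.42479999999999*k + 6.9672)/(12.3904*k^6 + 38.7904*k^5 + 17.2657*k^4 - 49.2204*k^3 - 41.502*k^2 + 15.1776*k + 16.6464)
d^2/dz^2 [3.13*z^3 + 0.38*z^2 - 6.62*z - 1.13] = 18.78*z + 0.76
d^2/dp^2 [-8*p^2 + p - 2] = -16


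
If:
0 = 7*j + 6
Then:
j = -6/7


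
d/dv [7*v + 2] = 7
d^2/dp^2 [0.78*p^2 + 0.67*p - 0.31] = 1.56000000000000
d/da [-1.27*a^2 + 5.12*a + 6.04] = 5.12 - 2.54*a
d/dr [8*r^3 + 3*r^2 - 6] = 6*r*(4*r + 1)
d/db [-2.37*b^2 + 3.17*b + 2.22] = 3.17 - 4.74*b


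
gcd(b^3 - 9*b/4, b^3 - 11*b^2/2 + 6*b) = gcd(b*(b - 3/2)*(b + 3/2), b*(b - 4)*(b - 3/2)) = b^2 - 3*b/2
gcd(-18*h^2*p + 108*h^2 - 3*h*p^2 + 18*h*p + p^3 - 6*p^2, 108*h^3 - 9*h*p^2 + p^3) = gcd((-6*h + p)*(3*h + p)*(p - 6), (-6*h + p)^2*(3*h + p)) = -18*h^2 - 3*h*p + p^2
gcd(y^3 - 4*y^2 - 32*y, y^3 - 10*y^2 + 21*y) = y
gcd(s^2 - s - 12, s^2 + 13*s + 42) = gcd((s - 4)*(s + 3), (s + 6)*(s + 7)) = 1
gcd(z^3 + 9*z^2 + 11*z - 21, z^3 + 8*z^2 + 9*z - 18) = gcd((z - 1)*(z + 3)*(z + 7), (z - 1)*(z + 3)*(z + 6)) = z^2 + 2*z - 3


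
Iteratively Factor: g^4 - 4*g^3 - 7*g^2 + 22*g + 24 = (g + 2)*(g^3 - 6*g^2 + 5*g + 12) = (g - 3)*(g + 2)*(g^2 - 3*g - 4) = (g - 4)*(g - 3)*(g + 2)*(g + 1)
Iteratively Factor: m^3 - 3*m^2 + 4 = (m - 2)*(m^2 - m - 2) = (m - 2)*(m + 1)*(m - 2)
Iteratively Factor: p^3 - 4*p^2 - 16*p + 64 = (p + 4)*(p^2 - 8*p + 16) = (p - 4)*(p + 4)*(p - 4)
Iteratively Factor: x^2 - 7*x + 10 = (x - 5)*(x - 2)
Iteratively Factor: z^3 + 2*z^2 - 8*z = (z + 4)*(z^2 - 2*z) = z*(z + 4)*(z - 2)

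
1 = 1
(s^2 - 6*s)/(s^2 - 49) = s*(s - 6)/(s^2 - 49)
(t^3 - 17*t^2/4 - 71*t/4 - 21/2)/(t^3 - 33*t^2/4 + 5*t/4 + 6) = (t^2 - 5*t - 14)/(t^2 - 9*t + 8)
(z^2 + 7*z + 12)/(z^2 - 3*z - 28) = (z + 3)/(z - 7)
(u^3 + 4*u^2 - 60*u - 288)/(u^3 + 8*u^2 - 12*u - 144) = (u - 8)/(u - 4)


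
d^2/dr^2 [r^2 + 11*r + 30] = 2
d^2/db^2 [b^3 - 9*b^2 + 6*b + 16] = 6*b - 18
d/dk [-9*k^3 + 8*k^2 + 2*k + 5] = -27*k^2 + 16*k + 2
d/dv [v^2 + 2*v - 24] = 2*v + 2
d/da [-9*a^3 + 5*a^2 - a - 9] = -27*a^2 + 10*a - 1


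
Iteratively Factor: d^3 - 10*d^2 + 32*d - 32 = (d - 2)*(d^2 - 8*d + 16) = (d - 4)*(d - 2)*(d - 4)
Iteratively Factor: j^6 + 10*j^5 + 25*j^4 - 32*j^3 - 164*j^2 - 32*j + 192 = (j + 3)*(j^5 + 7*j^4 + 4*j^3 - 44*j^2 - 32*j + 64) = (j - 2)*(j + 3)*(j^4 + 9*j^3 + 22*j^2 - 32) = (j - 2)*(j + 2)*(j + 3)*(j^3 + 7*j^2 + 8*j - 16) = (j - 2)*(j + 2)*(j + 3)*(j + 4)*(j^2 + 3*j - 4) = (j - 2)*(j + 2)*(j + 3)*(j + 4)^2*(j - 1)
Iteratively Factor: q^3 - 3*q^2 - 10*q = (q)*(q^2 - 3*q - 10) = q*(q - 5)*(q + 2)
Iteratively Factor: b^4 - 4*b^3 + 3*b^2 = (b)*(b^3 - 4*b^2 + 3*b) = b^2*(b^2 - 4*b + 3) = b^2*(b - 3)*(b - 1)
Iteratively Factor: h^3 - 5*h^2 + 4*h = (h)*(h^2 - 5*h + 4) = h*(h - 4)*(h - 1)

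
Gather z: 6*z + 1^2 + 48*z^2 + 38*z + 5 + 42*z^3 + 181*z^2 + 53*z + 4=42*z^3 + 229*z^2 + 97*z + 10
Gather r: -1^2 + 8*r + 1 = 8*r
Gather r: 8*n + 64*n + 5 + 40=72*n + 45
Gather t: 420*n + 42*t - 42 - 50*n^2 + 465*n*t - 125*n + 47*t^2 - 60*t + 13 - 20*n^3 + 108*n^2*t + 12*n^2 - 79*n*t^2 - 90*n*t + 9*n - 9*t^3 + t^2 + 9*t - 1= -20*n^3 - 38*n^2 + 304*n - 9*t^3 + t^2*(48 - 79*n) + t*(108*n^2 + 375*n - 9) - 30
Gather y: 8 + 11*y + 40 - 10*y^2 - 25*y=-10*y^2 - 14*y + 48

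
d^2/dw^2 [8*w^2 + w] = 16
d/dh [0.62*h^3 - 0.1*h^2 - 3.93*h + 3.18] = 1.86*h^2 - 0.2*h - 3.93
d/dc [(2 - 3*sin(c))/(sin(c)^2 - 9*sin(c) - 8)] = (3*sin(c)^2 - 4*sin(c) + 42)*cos(c)/(sin(c)^2 - 9*sin(c) - 8)^2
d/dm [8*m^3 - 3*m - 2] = 24*m^2 - 3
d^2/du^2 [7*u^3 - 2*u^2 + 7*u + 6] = 42*u - 4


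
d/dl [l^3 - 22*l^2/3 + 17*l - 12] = 3*l^2 - 44*l/3 + 17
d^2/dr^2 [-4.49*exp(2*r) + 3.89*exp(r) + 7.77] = (3.89 - 17.96*exp(r))*exp(r)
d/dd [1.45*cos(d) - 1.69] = -1.45*sin(d)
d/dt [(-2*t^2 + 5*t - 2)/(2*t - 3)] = (-4*t^2 + 12*t - 11)/(4*t^2 - 12*t + 9)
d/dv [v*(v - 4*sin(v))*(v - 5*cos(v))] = v*(v - 4*sin(v))*(5*sin(v) + 1) - v*(v - 5*cos(v))*(4*cos(v) - 1) + (v - 4*sin(v))*(v - 5*cos(v))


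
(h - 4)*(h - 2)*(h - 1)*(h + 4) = h^4 - 3*h^3 - 14*h^2 + 48*h - 32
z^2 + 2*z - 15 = (z - 3)*(z + 5)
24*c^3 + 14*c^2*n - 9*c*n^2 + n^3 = (-6*c + n)*(-4*c + n)*(c + n)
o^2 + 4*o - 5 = (o - 1)*(o + 5)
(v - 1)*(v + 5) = v^2 + 4*v - 5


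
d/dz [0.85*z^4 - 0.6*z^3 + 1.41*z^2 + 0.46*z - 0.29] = 3.4*z^3 - 1.8*z^2 + 2.82*z + 0.46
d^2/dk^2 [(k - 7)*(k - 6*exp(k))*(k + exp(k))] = -5*k^2*exp(k) - 24*k*exp(2*k) + 15*k*exp(k) + 6*k + 144*exp(2*k) + 60*exp(k) - 14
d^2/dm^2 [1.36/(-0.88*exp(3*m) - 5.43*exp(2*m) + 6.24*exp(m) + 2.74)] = (-1.36*(2.64*exp(2*m) + 10.86*exp(m) - 6.24)*(5.28*exp(2*m) + 21.72*exp(m) - 12.48)*exp(m) + (10.7712*exp(2*m) + 29.5392*exp(m) - 8.4864)*(0.88*exp(3*m) + 5.43*exp(2*m) - 6.24*exp(m) - 2.74))*exp(m)/(0.88*exp(3*m) + 5.43*exp(2*m) - 6.24*exp(m) - 2.74)^3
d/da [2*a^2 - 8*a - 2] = 4*a - 8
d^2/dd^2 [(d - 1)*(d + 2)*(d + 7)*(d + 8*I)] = 12*d^2 + 48*d*(1 + I) + 10 + 128*I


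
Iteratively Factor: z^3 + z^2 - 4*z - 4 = (z - 2)*(z^2 + 3*z + 2) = (z - 2)*(z + 1)*(z + 2)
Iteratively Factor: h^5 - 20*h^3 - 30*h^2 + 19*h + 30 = (h - 1)*(h^4 + h^3 - 19*h^2 - 49*h - 30) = (h - 1)*(h + 1)*(h^3 - 19*h - 30) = (h - 5)*(h - 1)*(h + 1)*(h^2 + 5*h + 6) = (h - 5)*(h - 1)*(h + 1)*(h + 2)*(h + 3)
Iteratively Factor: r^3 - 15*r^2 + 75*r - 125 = (r - 5)*(r^2 - 10*r + 25) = (r - 5)^2*(r - 5)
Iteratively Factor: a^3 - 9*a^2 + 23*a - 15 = (a - 5)*(a^2 - 4*a + 3) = (a - 5)*(a - 3)*(a - 1)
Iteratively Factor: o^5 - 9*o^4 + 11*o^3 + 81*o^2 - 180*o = (o - 5)*(o^4 - 4*o^3 - 9*o^2 + 36*o) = (o - 5)*(o - 3)*(o^3 - o^2 - 12*o) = (o - 5)*(o - 3)*(o + 3)*(o^2 - 4*o) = (o - 5)*(o - 4)*(o - 3)*(o + 3)*(o)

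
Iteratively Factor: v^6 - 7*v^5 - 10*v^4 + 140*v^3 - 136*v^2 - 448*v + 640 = (v - 2)*(v^5 - 5*v^4 - 20*v^3 + 100*v^2 + 64*v - 320) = (v - 5)*(v - 2)*(v^4 - 20*v^2 + 64) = (v - 5)*(v - 2)*(v + 4)*(v^3 - 4*v^2 - 4*v + 16) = (v - 5)*(v - 2)*(v + 2)*(v + 4)*(v^2 - 6*v + 8) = (v - 5)*(v - 4)*(v - 2)*(v + 2)*(v + 4)*(v - 2)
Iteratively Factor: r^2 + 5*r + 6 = (r + 2)*(r + 3)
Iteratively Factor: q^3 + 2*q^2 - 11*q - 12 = (q + 1)*(q^2 + q - 12) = (q - 3)*(q + 1)*(q + 4)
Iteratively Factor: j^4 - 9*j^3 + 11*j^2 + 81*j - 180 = (j - 3)*(j^3 - 6*j^2 - 7*j + 60) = (j - 3)*(j + 3)*(j^2 - 9*j + 20) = (j - 5)*(j - 3)*(j + 3)*(j - 4)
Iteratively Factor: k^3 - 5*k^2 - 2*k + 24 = (k - 3)*(k^2 - 2*k - 8) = (k - 3)*(k + 2)*(k - 4)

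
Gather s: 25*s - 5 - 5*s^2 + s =-5*s^2 + 26*s - 5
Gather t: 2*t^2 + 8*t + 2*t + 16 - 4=2*t^2 + 10*t + 12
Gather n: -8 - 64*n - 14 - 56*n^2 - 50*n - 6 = -56*n^2 - 114*n - 28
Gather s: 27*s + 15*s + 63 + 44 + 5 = 42*s + 112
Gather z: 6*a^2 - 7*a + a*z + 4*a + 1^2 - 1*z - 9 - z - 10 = 6*a^2 - 3*a + z*(a - 2) - 18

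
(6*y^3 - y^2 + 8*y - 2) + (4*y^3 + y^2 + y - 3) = 10*y^3 + 9*y - 5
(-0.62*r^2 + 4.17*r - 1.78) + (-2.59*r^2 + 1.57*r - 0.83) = -3.21*r^2 + 5.74*r - 2.61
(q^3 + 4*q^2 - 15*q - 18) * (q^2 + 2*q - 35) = q^5 + 6*q^4 - 42*q^3 - 188*q^2 + 489*q + 630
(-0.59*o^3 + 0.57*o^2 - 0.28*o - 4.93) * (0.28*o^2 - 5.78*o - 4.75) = -0.1652*o^5 + 3.5698*o^4 - 0.5705*o^3 - 2.4695*o^2 + 29.8254*o + 23.4175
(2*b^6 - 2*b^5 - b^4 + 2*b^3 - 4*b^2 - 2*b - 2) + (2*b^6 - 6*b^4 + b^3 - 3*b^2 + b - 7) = 4*b^6 - 2*b^5 - 7*b^4 + 3*b^3 - 7*b^2 - b - 9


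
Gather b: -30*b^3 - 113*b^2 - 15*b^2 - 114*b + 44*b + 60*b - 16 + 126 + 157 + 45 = -30*b^3 - 128*b^2 - 10*b + 312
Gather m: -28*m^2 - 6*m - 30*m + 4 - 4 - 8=-28*m^2 - 36*m - 8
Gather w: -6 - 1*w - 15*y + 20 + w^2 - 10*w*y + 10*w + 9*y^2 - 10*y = w^2 + w*(9 - 10*y) + 9*y^2 - 25*y + 14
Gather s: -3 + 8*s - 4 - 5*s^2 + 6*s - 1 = -5*s^2 + 14*s - 8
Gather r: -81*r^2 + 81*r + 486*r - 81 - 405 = -81*r^2 + 567*r - 486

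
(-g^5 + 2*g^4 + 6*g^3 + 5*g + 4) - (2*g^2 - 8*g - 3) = -g^5 + 2*g^4 + 6*g^3 - 2*g^2 + 13*g + 7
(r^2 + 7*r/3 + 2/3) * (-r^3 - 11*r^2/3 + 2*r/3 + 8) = -r^5 - 6*r^4 - 77*r^3/9 + 64*r^2/9 + 172*r/9 + 16/3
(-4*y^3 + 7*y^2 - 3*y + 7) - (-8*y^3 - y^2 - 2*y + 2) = 4*y^3 + 8*y^2 - y + 5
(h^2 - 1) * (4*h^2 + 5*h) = 4*h^4 + 5*h^3 - 4*h^2 - 5*h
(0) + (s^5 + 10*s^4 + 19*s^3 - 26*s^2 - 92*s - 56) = s^5 + 10*s^4 + 19*s^3 - 26*s^2 - 92*s - 56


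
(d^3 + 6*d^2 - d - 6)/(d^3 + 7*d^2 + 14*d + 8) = (d^2 + 5*d - 6)/(d^2 + 6*d + 8)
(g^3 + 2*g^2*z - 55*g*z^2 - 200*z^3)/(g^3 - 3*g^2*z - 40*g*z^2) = (g + 5*z)/g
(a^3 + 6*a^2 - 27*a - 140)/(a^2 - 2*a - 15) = (a^2 + 11*a + 28)/(a + 3)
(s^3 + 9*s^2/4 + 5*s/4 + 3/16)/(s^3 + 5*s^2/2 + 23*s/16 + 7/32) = 2*(2*s + 3)/(4*s + 7)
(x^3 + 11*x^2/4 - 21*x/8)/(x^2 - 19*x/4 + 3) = x*(2*x + 7)/(2*(x - 4))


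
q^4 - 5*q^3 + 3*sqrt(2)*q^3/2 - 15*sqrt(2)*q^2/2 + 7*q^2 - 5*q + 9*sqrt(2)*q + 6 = (q - 3)*(q - 2)*(q + sqrt(2)/2)*(q + sqrt(2))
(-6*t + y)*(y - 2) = -6*t*y + 12*t + y^2 - 2*y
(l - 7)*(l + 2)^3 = l^4 - l^3 - 30*l^2 - 76*l - 56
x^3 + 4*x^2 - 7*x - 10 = (x - 2)*(x + 1)*(x + 5)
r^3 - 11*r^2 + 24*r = r*(r - 8)*(r - 3)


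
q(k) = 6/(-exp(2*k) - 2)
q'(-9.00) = 0.00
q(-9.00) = -3.00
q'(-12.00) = 0.00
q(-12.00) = -3.00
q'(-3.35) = 0.00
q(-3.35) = -3.00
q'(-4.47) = 0.00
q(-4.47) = -3.00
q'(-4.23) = 0.00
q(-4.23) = -3.00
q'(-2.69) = 0.01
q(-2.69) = -2.99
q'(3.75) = 0.01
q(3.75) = -0.00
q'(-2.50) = 0.02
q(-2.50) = -2.99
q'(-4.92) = 0.00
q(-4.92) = -3.00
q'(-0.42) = 0.88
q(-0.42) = -2.47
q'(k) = 12*exp(2*k)/(-exp(2*k) - 2)^2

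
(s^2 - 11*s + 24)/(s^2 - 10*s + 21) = (s - 8)/(s - 7)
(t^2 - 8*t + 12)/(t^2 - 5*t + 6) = (t - 6)/(t - 3)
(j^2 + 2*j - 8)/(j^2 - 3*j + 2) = (j + 4)/(j - 1)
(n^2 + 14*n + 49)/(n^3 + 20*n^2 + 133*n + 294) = 1/(n + 6)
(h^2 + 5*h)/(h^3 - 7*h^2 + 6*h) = (h + 5)/(h^2 - 7*h + 6)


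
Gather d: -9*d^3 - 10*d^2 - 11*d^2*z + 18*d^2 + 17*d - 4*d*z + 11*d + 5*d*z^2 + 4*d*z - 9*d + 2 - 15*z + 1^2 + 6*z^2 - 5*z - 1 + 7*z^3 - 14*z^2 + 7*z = -9*d^3 + d^2*(8 - 11*z) + d*(5*z^2 + 19) + 7*z^3 - 8*z^2 - 13*z + 2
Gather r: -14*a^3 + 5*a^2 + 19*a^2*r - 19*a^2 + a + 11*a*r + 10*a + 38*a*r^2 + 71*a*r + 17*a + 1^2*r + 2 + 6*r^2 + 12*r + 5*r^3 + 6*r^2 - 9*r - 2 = -14*a^3 - 14*a^2 + 28*a + 5*r^3 + r^2*(38*a + 12) + r*(19*a^2 + 82*a + 4)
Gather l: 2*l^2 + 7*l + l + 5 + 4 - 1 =2*l^2 + 8*l + 8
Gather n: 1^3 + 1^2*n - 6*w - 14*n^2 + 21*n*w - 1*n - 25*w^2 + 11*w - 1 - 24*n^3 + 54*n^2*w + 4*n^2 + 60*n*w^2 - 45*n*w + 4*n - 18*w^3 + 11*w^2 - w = -24*n^3 + n^2*(54*w - 10) + n*(60*w^2 - 24*w + 4) - 18*w^3 - 14*w^2 + 4*w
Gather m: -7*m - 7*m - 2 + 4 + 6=8 - 14*m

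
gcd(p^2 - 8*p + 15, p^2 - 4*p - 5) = p - 5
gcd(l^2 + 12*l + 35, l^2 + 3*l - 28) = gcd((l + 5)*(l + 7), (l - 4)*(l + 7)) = l + 7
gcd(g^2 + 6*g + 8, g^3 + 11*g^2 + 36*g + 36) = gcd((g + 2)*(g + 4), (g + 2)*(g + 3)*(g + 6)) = g + 2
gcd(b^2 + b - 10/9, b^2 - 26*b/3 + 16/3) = b - 2/3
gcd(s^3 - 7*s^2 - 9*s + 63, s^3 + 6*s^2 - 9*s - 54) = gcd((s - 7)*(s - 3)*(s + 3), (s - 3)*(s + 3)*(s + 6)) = s^2 - 9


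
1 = 1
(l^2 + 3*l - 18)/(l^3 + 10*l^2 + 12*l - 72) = (l - 3)/(l^2 + 4*l - 12)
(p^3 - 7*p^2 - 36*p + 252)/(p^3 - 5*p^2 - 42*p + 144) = (p^2 - 13*p + 42)/(p^2 - 11*p + 24)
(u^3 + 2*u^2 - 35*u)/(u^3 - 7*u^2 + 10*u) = (u + 7)/(u - 2)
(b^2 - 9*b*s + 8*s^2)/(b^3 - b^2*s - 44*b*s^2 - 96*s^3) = (b - s)/(b^2 + 7*b*s + 12*s^2)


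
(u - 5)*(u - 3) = u^2 - 8*u + 15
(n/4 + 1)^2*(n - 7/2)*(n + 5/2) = n^4/16 + 7*n^3/16 - 3*n^2/64 - 43*n/8 - 35/4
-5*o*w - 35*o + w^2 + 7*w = (-5*o + w)*(w + 7)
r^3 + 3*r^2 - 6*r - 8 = (r - 2)*(r + 1)*(r + 4)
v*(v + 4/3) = v^2 + 4*v/3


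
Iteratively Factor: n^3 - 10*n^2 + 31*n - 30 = (n - 3)*(n^2 - 7*n + 10) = (n - 5)*(n - 3)*(n - 2)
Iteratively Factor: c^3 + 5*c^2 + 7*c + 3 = (c + 1)*(c^2 + 4*c + 3) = (c + 1)*(c + 3)*(c + 1)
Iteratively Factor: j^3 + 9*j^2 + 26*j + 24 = (j + 3)*(j^2 + 6*j + 8) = (j + 3)*(j + 4)*(j + 2)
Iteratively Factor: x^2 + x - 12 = (x + 4)*(x - 3)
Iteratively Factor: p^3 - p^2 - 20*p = (p + 4)*(p^2 - 5*p) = (p - 5)*(p + 4)*(p)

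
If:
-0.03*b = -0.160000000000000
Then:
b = 5.33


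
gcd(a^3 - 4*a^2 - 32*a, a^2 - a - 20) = a + 4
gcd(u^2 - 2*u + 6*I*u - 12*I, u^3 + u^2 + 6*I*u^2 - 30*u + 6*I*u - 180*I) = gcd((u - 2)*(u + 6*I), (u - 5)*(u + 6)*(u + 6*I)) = u + 6*I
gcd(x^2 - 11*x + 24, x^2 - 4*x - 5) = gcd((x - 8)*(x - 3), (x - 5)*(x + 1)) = 1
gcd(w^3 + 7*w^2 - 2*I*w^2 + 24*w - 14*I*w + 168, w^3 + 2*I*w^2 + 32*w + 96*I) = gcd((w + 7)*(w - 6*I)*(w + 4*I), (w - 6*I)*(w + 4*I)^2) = w^2 - 2*I*w + 24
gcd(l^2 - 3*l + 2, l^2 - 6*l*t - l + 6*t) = l - 1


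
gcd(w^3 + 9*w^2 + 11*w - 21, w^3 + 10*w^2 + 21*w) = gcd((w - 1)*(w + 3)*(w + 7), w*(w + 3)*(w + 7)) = w^2 + 10*w + 21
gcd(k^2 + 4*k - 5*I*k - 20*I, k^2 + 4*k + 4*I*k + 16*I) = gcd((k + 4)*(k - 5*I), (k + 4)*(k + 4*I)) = k + 4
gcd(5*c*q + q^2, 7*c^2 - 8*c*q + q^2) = 1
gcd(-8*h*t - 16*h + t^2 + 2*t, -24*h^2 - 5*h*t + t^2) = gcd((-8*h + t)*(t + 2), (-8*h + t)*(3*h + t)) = -8*h + t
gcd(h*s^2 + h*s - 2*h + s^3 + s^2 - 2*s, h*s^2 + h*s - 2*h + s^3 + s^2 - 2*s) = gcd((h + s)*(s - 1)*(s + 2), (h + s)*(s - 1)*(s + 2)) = h*s^2 + h*s - 2*h + s^3 + s^2 - 2*s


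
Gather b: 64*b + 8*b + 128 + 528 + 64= 72*b + 720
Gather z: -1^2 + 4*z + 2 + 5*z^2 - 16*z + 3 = 5*z^2 - 12*z + 4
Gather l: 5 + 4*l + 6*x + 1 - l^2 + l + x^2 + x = -l^2 + 5*l + x^2 + 7*x + 6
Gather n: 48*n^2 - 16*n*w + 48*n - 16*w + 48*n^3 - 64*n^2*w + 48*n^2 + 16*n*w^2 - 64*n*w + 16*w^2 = 48*n^3 + n^2*(96 - 64*w) + n*(16*w^2 - 80*w + 48) + 16*w^2 - 16*w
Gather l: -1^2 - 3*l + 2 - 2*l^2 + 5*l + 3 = -2*l^2 + 2*l + 4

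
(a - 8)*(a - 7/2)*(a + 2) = a^3 - 19*a^2/2 + 5*a + 56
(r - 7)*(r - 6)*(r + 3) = r^3 - 10*r^2 + 3*r + 126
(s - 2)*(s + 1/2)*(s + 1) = s^3 - s^2/2 - 5*s/2 - 1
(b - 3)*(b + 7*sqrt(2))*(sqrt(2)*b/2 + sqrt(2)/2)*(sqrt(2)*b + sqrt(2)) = b^4 - b^3 + 7*sqrt(2)*b^3 - 7*sqrt(2)*b^2 - 5*b^2 - 35*sqrt(2)*b - 3*b - 21*sqrt(2)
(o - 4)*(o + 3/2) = o^2 - 5*o/2 - 6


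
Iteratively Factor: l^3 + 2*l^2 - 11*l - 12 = (l + 4)*(l^2 - 2*l - 3) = (l + 1)*(l + 4)*(l - 3)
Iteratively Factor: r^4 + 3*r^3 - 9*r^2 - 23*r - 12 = (r + 4)*(r^3 - r^2 - 5*r - 3) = (r + 1)*(r + 4)*(r^2 - 2*r - 3) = (r + 1)^2*(r + 4)*(r - 3)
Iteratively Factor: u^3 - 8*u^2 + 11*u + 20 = (u - 4)*(u^2 - 4*u - 5) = (u - 4)*(u + 1)*(u - 5)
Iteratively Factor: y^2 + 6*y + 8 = (y + 2)*(y + 4)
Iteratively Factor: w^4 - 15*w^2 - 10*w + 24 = (w + 3)*(w^3 - 3*w^2 - 6*w + 8) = (w - 1)*(w + 3)*(w^2 - 2*w - 8) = (w - 1)*(w + 2)*(w + 3)*(w - 4)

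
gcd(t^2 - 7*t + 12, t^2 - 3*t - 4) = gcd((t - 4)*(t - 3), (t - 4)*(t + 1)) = t - 4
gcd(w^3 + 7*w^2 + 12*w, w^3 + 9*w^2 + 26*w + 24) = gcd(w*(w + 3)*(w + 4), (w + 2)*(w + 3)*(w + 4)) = w^2 + 7*w + 12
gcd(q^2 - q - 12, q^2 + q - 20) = q - 4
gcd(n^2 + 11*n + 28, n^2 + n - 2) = 1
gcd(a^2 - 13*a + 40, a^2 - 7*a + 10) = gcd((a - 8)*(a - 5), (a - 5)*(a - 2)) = a - 5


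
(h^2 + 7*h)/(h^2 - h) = (h + 7)/(h - 1)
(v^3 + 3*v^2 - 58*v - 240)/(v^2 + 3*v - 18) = (v^2 - 3*v - 40)/(v - 3)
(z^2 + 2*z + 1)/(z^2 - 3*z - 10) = (z^2 + 2*z + 1)/(z^2 - 3*z - 10)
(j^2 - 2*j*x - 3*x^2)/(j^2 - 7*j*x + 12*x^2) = (-j - x)/(-j + 4*x)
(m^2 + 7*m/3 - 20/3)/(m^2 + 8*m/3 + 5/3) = (3*m^2 + 7*m - 20)/(3*m^2 + 8*m + 5)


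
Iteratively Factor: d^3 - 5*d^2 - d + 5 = (d - 1)*(d^2 - 4*d - 5) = (d - 5)*(d - 1)*(d + 1)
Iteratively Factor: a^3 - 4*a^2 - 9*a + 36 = (a - 4)*(a^2 - 9) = (a - 4)*(a - 3)*(a + 3)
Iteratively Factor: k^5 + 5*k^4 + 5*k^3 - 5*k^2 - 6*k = (k + 2)*(k^4 + 3*k^3 - k^2 - 3*k) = (k + 2)*(k + 3)*(k^3 - k) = (k - 1)*(k + 2)*(k + 3)*(k^2 + k) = k*(k - 1)*(k + 2)*(k + 3)*(k + 1)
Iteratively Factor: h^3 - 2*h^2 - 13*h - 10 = (h - 5)*(h^2 + 3*h + 2) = (h - 5)*(h + 2)*(h + 1)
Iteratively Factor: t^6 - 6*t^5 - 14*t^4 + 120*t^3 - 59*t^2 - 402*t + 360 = (t - 3)*(t^5 - 3*t^4 - 23*t^3 + 51*t^2 + 94*t - 120) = (t - 3)*(t + 4)*(t^4 - 7*t^3 + 5*t^2 + 31*t - 30) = (t - 5)*(t - 3)*(t + 4)*(t^3 - 2*t^2 - 5*t + 6) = (t - 5)*(t - 3)*(t - 1)*(t + 4)*(t^2 - t - 6) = (t - 5)*(t - 3)*(t - 1)*(t + 2)*(t + 4)*(t - 3)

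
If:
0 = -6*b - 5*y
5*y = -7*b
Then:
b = 0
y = 0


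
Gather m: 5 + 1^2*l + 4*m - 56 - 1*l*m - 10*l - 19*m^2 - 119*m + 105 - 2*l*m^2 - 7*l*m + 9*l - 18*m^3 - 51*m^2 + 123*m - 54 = -18*m^3 + m^2*(-2*l - 70) + m*(8 - 8*l)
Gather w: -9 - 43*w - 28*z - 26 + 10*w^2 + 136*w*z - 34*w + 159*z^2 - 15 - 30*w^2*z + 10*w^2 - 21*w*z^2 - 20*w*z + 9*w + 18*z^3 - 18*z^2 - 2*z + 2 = w^2*(20 - 30*z) + w*(-21*z^2 + 116*z - 68) + 18*z^3 + 141*z^2 - 30*z - 48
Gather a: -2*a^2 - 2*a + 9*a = -2*a^2 + 7*a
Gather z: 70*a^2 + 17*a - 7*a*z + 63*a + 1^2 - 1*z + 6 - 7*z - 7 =70*a^2 + 80*a + z*(-7*a - 8)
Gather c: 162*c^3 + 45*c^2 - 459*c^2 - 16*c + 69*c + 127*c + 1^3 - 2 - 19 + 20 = 162*c^3 - 414*c^2 + 180*c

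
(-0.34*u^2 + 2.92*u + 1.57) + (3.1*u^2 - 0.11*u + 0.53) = 2.76*u^2 + 2.81*u + 2.1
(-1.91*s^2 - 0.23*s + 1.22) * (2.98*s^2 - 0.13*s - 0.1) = -5.6918*s^4 - 0.4371*s^3 + 3.8565*s^2 - 0.1356*s - 0.122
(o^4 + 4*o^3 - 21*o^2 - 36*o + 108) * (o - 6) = o^5 - 2*o^4 - 45*o^3 + 90*o^2 + 324*o - 648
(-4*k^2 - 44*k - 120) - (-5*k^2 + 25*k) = k^2 - 69*k - 120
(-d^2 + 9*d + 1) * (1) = -d^2 + 9*d + 1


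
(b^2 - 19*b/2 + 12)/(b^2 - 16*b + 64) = (b - 3/2)/(b - 8)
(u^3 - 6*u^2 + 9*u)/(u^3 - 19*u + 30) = u*(u - 3)/(u^2 + 3*u - 10)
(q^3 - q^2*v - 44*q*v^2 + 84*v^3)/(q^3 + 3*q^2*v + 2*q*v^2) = (q^3 - q^2*v - 44*q*v^2 + 84*v^3)/(q*(q^2 + 3*q*v + 2*v^2))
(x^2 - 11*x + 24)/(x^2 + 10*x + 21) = (x^2 - 11*x + 24)/(x^2 + 10*x + 21)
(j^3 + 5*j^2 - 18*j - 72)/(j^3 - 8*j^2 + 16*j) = (j^2 + 9*j + 18)/(j*(j - 4))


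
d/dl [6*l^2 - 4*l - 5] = 12*l - 4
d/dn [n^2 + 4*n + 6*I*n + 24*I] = 2*n + 4 + 6*I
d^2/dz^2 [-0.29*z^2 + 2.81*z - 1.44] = -0.580000000000000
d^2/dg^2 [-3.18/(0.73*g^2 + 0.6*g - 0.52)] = (3.389244*g^2 + 2.78568*g - 3.18*(1.46*g + 0.6)*(2.92*g + 1.2) - 2.414256)/(0.73*g^2 + 0.6*g - 0.52)^3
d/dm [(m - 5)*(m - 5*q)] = 2*m - 5*q - 5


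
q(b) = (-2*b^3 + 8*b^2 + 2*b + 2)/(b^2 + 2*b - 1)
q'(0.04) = -8.02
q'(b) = (-2*b - 2)*(-2*b^3 + 8*b^2 + 2*b + 2)/(b^2 + 2*b - 1)^2 + (-6*b^2 + 16*b + 2)/(b^2 + 2*b - 1)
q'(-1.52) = 29.43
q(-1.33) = -9.62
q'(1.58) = -1.46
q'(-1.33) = 19.17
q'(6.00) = -1.69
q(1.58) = 3.70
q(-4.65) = 32.39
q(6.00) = -2.77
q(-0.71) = -2.78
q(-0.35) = -1.50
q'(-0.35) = 1.51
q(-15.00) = 43.93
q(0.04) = -2.28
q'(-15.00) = -1.85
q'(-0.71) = 5.62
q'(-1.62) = 37.98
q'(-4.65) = 3.03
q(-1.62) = -17.49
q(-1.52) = -14.15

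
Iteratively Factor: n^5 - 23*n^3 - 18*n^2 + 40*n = (n - 5)*(n^4 + 5*n^3 + 2*n^2 - 8*n) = (n - 5)*(n + 4)*(n^3 + n^2 - 2*n) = n*(n - 5)*(n + 4)*(n^2 + n - 2) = n*(n - 5)*(n - 1)*(n + 4)*(n + 2)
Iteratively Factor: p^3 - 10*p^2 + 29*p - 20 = (p - 5)*(p^2 - 5*p + 4) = (p - 5)*(p - 4)*(p - 1)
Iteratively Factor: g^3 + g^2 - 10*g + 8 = (g - 2)*(g^2 + 3*g - 4) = (g - 2)*(g - 1)*(g + 4)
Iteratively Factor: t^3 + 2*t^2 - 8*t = (t - 2)*(t^2 + 4*t) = t*(t - 2)*(t + 4)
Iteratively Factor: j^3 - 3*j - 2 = (j + 1)*(j^2 - j - 2) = (j + 1)^2*(j - 2)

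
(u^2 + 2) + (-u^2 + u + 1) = u + 3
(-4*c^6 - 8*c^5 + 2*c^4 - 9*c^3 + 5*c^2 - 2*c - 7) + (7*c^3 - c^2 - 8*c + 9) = -4*c^6 - 8*c^5 + 2*c^4 - 2*c^3 + 4*c^2 - 10*c + 2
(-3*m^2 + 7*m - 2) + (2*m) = -3*m^2 + 9*m - 2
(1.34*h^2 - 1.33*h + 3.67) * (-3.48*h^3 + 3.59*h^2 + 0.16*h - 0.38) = -4.6632*h^5 + 9.439*h^4 - 17.3319*h^3 + 12.4533*h^2 + 1.0926*h - 1.3946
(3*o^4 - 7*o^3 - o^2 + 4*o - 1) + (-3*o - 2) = 3*o^4 - 7*o^3 - o^2 + o - 3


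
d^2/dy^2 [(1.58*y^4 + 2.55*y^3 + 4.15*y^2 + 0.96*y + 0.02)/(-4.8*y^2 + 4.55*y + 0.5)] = (-72.8063999999999*y^6 + 207.0432*y^5 - 173.5077*y^4 - 400.84355*y^3 - 102.0723*y^2 - 15.0282*y + 1.3689)/(110.592*y^6 - 314.496*y^5 + 263.556*y^4 - 28.676375*y^3 - 27.45375*y^2 - 3.4125*y - 0.125)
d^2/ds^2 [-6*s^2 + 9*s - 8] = -12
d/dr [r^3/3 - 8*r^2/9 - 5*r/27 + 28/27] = r^2 - 16*r/9 - 5/27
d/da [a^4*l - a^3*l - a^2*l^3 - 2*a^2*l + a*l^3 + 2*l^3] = l*(4*a^3 - 3*a^2 - 2*a*l^2 - 4*a + l^2)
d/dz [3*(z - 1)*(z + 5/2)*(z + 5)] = 9*z^2 + 39*z + 15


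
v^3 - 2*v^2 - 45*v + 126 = (v - 6)*(v - 3)*(v + 7)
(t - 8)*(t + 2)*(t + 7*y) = t^3 + 7*t^2*y - 6*t^2 - 42*t*y - 16*t - 112*y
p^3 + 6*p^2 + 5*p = p*(p + 1)*(p + 5)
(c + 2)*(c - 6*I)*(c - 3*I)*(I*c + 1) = I*c^4 + 10*c^3 + 2*I*c^3 + 20*c^2 - 27*I*c^2 - 18*c - 54*I*c - 36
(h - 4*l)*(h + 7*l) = h^2 + 3*h*l - 28*l^2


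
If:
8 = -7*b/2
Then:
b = -16/7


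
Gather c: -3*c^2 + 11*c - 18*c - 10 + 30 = -3*c^2 - 7*c + 20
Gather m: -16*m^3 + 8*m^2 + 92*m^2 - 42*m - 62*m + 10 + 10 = -16*m^3 + 100*m^2 - 104*m + 20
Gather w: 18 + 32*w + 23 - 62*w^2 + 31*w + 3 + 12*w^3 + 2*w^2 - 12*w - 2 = 12*w^3 - 60*w^2 + 51*w + 42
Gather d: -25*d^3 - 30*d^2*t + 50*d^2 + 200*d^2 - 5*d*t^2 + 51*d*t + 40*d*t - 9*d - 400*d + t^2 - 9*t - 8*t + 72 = -25*d^3 + d^2*(250 - 30*t) + d*(-5*t^2 + 91*t - 409) + t^2 - 17*t + 72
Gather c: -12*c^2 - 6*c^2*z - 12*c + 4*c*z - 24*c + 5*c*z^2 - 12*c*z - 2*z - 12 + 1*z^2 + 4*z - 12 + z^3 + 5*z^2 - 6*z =c^2*(-6*z - 12) + c*(5*z^2 - 8*z - 36) + z^3 + 6*z^2 - 4*z - 24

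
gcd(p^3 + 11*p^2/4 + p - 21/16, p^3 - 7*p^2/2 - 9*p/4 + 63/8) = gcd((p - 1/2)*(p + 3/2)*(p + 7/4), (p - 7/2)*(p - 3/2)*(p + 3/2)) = p + 3/2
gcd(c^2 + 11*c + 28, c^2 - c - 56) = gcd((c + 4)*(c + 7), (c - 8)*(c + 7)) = c + 7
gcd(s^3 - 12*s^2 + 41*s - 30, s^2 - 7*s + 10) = s - 5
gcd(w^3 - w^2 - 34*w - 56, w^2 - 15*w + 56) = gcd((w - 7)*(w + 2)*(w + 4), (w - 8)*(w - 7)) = w - 7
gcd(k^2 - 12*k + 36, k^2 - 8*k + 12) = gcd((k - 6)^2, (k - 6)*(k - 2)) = k - 6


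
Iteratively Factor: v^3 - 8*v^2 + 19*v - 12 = (v - 3)*(v^2 - 5*v + 4) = (v - 4)*(v - 3)*(v - 1)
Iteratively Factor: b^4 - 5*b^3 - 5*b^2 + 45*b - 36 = (b - 4)*(b^3 - b^2 - 9*b + 9) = (b - 4)*(b - 1)*(b^2 - 9) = (b - 4)*(b - 3)*(b - 1)*(b + 3)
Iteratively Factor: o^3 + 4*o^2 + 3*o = (o)*(o^2 + 4*o + 3) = o*(o + 3)*(o + 1)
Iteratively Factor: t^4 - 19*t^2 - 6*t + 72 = (t - 2)*(t^3 + 2*t^2 - 15*t - 36) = (t - 4)*(t - 2)*(t^2 + 6*t + 9) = (t - 4)*(t - 2)*(t + 3)*(t + 3)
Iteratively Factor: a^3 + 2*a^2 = (a + 2)*(a^2) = a*(a + 2)*(a)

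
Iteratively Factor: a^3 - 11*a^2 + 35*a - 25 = (a - 1)*(a^2 - 10*a + 25) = (a - 5)*(a - 1)*(a - 5)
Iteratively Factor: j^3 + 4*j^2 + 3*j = (j)*(j^2 + 4*j + 3) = j*(j + 1)*(j + 3)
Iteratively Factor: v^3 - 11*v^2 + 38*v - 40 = (v - 5)*(v^2 - 6*v + 8) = (v - 5)*(v - 4)*(v - 2)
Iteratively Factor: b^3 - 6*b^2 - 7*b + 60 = (b - 5)*(b^2 - b - 12) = (b - 5)*(b + 3)*(b - 4)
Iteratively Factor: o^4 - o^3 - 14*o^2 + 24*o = (o - 2)*(o^3 + o^2 - 12*o) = o*(o - 2)*(o^2 + o - 12) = o*(o - 2)*(o + 4)*(o - 3)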